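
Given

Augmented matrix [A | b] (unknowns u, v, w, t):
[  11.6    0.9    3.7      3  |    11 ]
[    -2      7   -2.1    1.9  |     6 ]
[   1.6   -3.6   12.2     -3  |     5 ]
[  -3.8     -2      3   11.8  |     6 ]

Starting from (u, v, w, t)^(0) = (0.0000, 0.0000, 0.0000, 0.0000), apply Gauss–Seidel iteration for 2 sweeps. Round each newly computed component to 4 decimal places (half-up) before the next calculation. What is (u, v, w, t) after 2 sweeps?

(0.4442, 0.9395, 0.8373, 0.5979)

Iteration 1:
  u = (11 - (0.9)·0.0000 - (3.7)·0.0000 - (3)·0.0000) / (11.6) = 0.9483
  v = (6 - (-2)·0.9483 - (-2.1)·0.0000 - (1.9)·0.0000) / (7) = 1.1281
  w = (5 - (1.6)·0.9483 - (-3.6)·1.1281 - (-3)·0.0000) / (12.2) = 0.6184
  t = (6 - (-3.8)·0.9483 - (-2)·1.1281 - (3)·0.6184) / (11.8) = 0.8478
Iteration 2:
  u = (11 - (0.9)·1.1281 - (3.7)·0.6184 - (3)·0.8478) / (11.6) = 0.4442
  v = (6 - (-2)·0.4442 - (-2.1)·0.6184 - (1.9)·0.8478) / (7) = 0.9395
  w = (5 - (1.6)·0.4442 - (-3.6)·0.9395 - (-3)·0.8478) / (12.2) = 0.8373
  t = (6 - (-3.8)·0.4442 - (-2)·0.9395 - (3)·0.8373) / (11.8) = 0.5979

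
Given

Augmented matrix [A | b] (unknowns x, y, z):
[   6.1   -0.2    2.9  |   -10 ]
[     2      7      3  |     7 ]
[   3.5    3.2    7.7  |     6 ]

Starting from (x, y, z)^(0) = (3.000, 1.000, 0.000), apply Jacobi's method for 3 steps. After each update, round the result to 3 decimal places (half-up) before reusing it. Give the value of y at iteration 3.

Iteration 1:
  x = (-10 - (-0.2)·1.000 - (2.9)·0.000) / (6.1) = -1.607
  y = (7 - (2)·3.000 - (3)·0.000) / (7) = 0.143
  z = (6 - (3.5)·3.000 - (3.2)·1.000) / (7.7) = -1.000
Iteration 2:
  x = (-10 - (-0.2)·0.143 - (2.9)·-1.000) / (6.1) = -1.159
  y = (7 - (2)·-1.607 - (3)·-1.000) / (7) = 1.888
  z = (6 - (3.5)·-1.607 - (3.2)·0.143) / (7.7) = 1.450
Iteration 3:
  x = (-10 - (-0.2)·1.888 - (2.9)·1.450) / (6.1) = -2.267
  y = (7 - (2)·-1.159 - (3)·1.450) / (7) = 0.710
  z = (6 - (3.5)·-1.159 - (3.2)·1.888) / (7.7) = 0.521

0.710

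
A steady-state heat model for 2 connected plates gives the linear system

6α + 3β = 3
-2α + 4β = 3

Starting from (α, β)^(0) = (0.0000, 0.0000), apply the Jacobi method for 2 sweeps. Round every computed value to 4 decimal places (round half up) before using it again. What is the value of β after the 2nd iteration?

Iteration 1:
  α = (3 - (3)·0.0000) / (6) = 0.5000
  β = (3 - (-2)·0.0000) / (4) = 0.7500
Iteration 2:
  α = (3 - (3)·0.7500) / (6) = 0.1250
  β = (3 - (-2)·0.5000) / (4) = 1.0000

1.0000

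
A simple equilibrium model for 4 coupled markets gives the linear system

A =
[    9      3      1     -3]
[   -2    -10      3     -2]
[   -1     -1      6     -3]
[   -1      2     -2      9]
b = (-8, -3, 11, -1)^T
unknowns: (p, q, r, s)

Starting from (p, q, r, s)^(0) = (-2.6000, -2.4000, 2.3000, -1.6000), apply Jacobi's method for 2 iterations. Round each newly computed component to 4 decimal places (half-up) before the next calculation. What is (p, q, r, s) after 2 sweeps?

Iteration 1:
  p = (-8 - (3)·-2.4000 - (1)·2.3000 - (-3)·-1.6000) / (9) = -0.8778
  q = (-3 - (-2)·-2.6000 - (3)·2.3000 - (-2)·-1.6000) / (-10) = 1.8300
  r = (11 - (-1)·-2.6000 - (-1)·-2.4000 - (-3)·-1.6000) / (6) = 0.2000
  s = (-1 - (-1)·-2.6000 - (2)·-2.4000 - (-2)·2.3000) / (9) = 0.6444
Iteration 2:
  p = (-8 - (3)·1.8300 - (1)·0.2000 - (-3)·0.6444) / (9) = -1.3063
  q = (-3 - (-2)·-0.8778 - (3)·0.2000 - (-2)·0.6444) / (-10) = 0.4067
  r = (11 - (-1)·-0.8778 - (-1)·1.8300 - (-3)·0.6444) / (6) = 2.3142
  s = (-1 - (-1)·-0.8778 - (2)·1.8300 - (-2)·0.2000) / (9) = -0.5709

(-1.3063, 0.4067, 2.3142, -0.5709)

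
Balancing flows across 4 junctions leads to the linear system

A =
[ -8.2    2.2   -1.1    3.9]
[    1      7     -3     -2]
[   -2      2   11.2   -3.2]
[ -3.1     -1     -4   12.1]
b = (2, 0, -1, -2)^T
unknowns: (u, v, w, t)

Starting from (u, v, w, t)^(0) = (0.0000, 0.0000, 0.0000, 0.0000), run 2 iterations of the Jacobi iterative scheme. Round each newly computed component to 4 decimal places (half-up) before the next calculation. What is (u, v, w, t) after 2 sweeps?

Iteration 1:
  u = (2 - (2.2)·0.0000 - (-1.1)·0.0000 - (3.9)·0.0000) / (-8.2) = -0.2439
  v = (0 - (1)·0.0000 - (-3)·0.0000 - (-2)·0.0000) / (7) = 0.0000
  w = (-1 - (-2)·0.0000 - (2)·0.0000 - (-3.2)·0.0000) / (11.2) = -0.0893
  t = (-2 - (-3.1)·0.0000 - (-1)·0.0000 - (-4)·0.0000) / (12.1) = -0.1653
Iteration 2:
  u = (2 - (2.2)·0.0000 - (-1.1)·-0.0893 - (3.9)·-0.1653) / (-8.2) = -0.3105
  v = (0 - (1)·-0.2439 - (-3)·-0.0893 - (-2)·-0.1653) / (7) = -0.0507
  w = (-1 - (-2)·-0.2439 - (2)·0.0000 - (-3.2)·-0.1653) / (11.2) = -0.1801
  t = (-2 - (-3.1)·-0.2439 - (-1)·0.0000 - (-4)·-0.0893) / (12.1) = -0.2573

(-0.3105, -0.0507, -0.1801, -0.2573)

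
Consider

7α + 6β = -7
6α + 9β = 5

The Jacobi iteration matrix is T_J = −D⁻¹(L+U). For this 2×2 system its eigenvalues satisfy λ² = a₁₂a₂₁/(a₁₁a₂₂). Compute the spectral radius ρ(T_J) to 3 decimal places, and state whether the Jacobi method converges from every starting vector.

a₁₂a₂₁/(a₁₁a₂₂) = (6)·(6) / ((7)·(9)) = 0.571429
ρ = √|0.571429| = √0.571429 = 0.756
ρ < 1, so Jacobi converges

0.756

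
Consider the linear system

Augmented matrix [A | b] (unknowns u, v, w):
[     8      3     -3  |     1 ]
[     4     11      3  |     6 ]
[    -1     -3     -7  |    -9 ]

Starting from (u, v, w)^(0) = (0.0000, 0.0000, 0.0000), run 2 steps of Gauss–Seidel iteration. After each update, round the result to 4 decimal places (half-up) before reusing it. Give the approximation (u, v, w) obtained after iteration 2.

Iteration 1:
  u = (1 - (3)·0.0000 - (-3)·0.0000) / (8) = 0.1250
  v = (6 - (4)·0.1250 - (3)·0.0000) / (11) = 0.5000
  w = (-9 - (-1)·0.1250 - (-3)·0.5000) / (-7) = 1.0536
Iteration 2:
  u = (1 - (3)·0.5000 - (-3)·1.0536) / (8) = 0.3326
  v = (6 - (4)·0.3326 - (3)·1.0536) / (11) = 0.1372
  w = (-9 - (-1)·0.3326 - (-3)·0.1372) / (-7) = 1.1794

(0.3326, 0.1372, 1.1794)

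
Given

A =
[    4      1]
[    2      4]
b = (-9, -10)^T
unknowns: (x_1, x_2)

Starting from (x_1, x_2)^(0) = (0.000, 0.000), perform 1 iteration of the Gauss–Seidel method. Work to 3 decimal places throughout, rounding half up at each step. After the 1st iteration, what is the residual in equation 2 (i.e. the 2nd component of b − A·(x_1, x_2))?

0.000

Iteration 1:
  x_1 = (-9 - (1)·0.000) / (4) = -2.250
  x_2 = (-10 - (2)·-2.250) / (4) = -1.375
Residual b − A·x = (1.375, 0.000)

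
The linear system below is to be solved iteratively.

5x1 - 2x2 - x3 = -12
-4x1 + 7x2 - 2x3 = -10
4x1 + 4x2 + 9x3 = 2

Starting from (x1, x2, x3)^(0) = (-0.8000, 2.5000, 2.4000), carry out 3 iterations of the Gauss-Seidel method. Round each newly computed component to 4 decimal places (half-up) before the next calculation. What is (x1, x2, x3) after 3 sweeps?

Iteration 1:
  x1 = (-12 - (-2)·2.5000 - (-1)·2.4000) / (5) = -0.9200
  x2 = (-10 - (-4)·-0.9200 - (-2)·2.4000) / (7) = -1.2686
  x3 = (2 - (4)·-0.9200 - (4)·-1.2686) / (9) = 1.1949
Iteration 2:
  x1 = (-12 - (-2)·-1.2686 - (-1)·1.1949) / (5) = -2.6685
  x2 = (-10 - (-4)·-2.6685 - (-2)·1.1949) / (7) = -2.6120
  x3 = (2 - (4)·-2.6685 - (4)·-2.6120) / (9) = 2.5691
Iteration 3:
  x1 = (-12 - (-2)·-2.6120 - (-1)·2.5691) / (5) = -2.9310
  x2 = (-10 - (-4)·-2.9310 - (-2)·2.5691) / (7) = -2.3694
  x3 = (2 - (4)·-2.9310 - (4)·-2.3694) / (9) = 2.5780

(-2.9310, -2.3694, 2.5780)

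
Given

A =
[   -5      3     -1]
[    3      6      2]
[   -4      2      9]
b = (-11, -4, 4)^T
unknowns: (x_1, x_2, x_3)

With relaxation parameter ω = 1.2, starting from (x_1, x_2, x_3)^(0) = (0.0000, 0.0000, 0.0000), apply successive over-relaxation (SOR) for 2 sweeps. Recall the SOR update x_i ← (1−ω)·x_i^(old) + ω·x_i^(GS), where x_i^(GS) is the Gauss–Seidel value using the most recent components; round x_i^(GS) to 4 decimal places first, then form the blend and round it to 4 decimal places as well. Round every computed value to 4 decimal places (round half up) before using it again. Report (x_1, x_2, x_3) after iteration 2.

Iteration 1:
  x_1: GS value = (-11 - (3)·0.0000 - (-1)·0.0000) / (-5) = 2.2000;  x_1 ← (1−ω)·0.0000 + ω·2.2000 = 2.6400
  x_2: GS value = (-4 - (3)·2.6400 - (2)·0.0000) / (6) = -1.9867;  x_2 ← (1−ω)·0.0000 + ω·-1.9867 = -2.3840
  x_3: GS value = (4 - (-4)·2.6400 - (2)·-2.3840) / (9) = 2.1476;  x_3 ← (1−ω)·0.0000 + ω·2.1476 = 2.5771
Iteration 2:
  x_1: GS value = (-11 - (3)·-2.3840 - (-1)·2.5771) / (-5) = 0.2542;  x_1 ← (1−ω)·2.6400 + ω·0.2542 = -0.2230
  x_2: GS value = (-4 - (3)·-0.2230 - (2)·2.5771) / (6) = -1.4142;  x_2 ← (1−ω)·-2.3840 + ω·-1.4142 = -1.2202
  x_3: GS value = (4 - (-4)·-0.2230 - (2)·-1.2202) / (9) = 0.6165;  x_3 ← (1−ω)·2.5771 + ω·0.6165 = 0.2244

(-0.2230, -1.2202, 0.2244)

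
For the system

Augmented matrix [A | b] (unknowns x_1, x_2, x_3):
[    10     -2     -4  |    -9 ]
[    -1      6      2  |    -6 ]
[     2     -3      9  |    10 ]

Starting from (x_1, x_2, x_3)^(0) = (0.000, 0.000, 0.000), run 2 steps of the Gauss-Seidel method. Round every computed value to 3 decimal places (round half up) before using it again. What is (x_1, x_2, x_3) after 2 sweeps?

Iteration 1:
  x_1 = (-9 - (-2)·0.000 - (-4)·0.000) / (10) = -0.900
  x_2 = (-6 - (-1)·-0.900 - (2)·0.000) / (6) = -1.150
  x_3 = (10 - (2)·-0.900 - (-3)·-1.150) / (9) = 0.928
Iteration 2:
  x_1 = (-9 - (-2)·-1.150 - (-4)·0.928) / (10) = -0.759
  x_2 = (-6 - (-1)·-0.759 - (2)·0.928) / (6) = -1.436
  x_3 = (10 - (2)·-0.759 - (-3)·-1.436) / (9) = 0.801

(-0.759, -1.436, 0.801)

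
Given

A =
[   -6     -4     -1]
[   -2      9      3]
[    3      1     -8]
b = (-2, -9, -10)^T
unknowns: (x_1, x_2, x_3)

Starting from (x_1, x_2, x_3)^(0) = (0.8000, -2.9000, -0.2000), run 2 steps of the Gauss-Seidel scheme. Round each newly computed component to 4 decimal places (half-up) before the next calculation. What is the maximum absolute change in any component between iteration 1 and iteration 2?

Iteration 1:
  x_1 = (-2 - (-4)·-2.9000 - (-1)·-0.2000) / (-6) = 2.3000
  x_2 = (-9 - (-2)·2.3000 - (3)·-0.2000) / (9) = -0.4222
  x_3 = (-10 - (3)·2.3000 - (1)·-0.4222) / (-8) = 2.0597
Iteration 2:
  x_1 = (-2 - (-4)·-0.4222 - (-1)·2.0597) / (-6) = 0.2715
  x_2 = (-9 - (-2)·0.2715 - (3)·2.0597) / (9) = -1.6262
  x_3 = (-10 - (3)·0.2715 - (1)·-1.6262) / (-8) = 1.1485
Change: (-2.0285, -1.2040, -0.9112) → max |·| = 2.0285

2.0285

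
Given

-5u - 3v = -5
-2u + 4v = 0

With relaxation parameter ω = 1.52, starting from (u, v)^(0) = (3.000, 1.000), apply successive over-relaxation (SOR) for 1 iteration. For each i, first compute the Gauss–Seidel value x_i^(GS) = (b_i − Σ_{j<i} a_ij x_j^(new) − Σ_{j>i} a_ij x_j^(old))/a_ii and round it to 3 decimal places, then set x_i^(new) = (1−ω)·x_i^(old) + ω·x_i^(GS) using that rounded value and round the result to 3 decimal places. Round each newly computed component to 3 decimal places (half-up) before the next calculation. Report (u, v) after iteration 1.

(-0.952, -1.244)

Iteration 1:
  u: GS value = (-5 - (-3)·1.000) / (-5) = 0.400;  u ← (1−ω)·3.000 + ω·0.400 = -0.952
  v: GS value = (0 - (-2)·-0.952) / (4) = -0.476;  v ← (1−ω)·1.000 + ω·-0.476 = -1.244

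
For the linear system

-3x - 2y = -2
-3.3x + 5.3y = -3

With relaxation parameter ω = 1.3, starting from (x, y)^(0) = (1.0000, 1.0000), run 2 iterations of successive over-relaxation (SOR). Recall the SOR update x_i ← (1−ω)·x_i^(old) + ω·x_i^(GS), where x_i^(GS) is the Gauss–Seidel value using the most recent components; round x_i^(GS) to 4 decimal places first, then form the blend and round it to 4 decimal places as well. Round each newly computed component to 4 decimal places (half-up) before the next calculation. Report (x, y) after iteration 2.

(2.0648, 1.3191)

Iteration 1:
  x: GS value = (-2 - (-2)·1.0000) / (-3) = 0.0000;  x ← (1−ω)·1.0000 + ω·0.0000 = -0.3000
  y: GS value = (-3 - (-3.3)·-0.3000) / (5.3) = -0.7528;  y ← (1−ω)·1.0000 + ω·-0.7528 = -1.2786
Iteration 2:
  x: GS value = (-2 - (-2)·-1.2786) / (-3) = 1.5191;  x ← (1−ω)·-0.3000 + ω·1.5191 = 2.0648
  y: GS value = (-3 - (-3.3)·2.0648) / (5.3) = 0.7196;  y ← (1−ω)·-1.2786 + ω·0.7196 = 1.3191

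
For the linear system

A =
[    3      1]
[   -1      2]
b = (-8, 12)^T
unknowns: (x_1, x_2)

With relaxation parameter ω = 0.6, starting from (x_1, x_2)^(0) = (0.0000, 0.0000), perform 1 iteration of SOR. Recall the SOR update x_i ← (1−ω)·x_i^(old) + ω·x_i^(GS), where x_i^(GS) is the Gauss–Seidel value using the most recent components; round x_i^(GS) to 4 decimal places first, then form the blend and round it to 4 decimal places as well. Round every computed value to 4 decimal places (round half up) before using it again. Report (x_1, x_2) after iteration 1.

Iteration 1:
  x_1: GS value = (-8 - (1)·0.0000) / (3) = -2.6667;  x_1 ← (1−ω)·0.0000 + ω·-2.6667 = -1.6000
  x_2: GS value = (12 - (-1)·-1.6000) / (2) = 5.2000;  x_2 ← (1−ω)·0.0000 + ω·5.2000 = 3.1200

(-1.6000, 3.1200)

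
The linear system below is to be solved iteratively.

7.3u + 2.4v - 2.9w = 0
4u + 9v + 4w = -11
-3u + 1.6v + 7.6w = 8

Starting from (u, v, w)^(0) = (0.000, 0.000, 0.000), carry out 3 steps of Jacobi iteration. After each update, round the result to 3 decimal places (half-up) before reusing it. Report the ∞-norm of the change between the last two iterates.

0.479

Iteration 1:
  u = (0 - (2.4)·0.000 - (-2.9)·0.000) / (7.3) = 0.000
  v = (-11 - (4)·0.000 - (4)·0.000) / (9) = -1.222
  w = (8 - (-3)·0.000 - (1.6)·0.000) / (7.6) = 1.053
Iteration 2:
  u = (0 - (2.4)·-1.222 - (-2.9)·1.053) / (7.3) = 0.820
  v = (-11 - (4)·0.000 - (4)·1.053) / (9) = -1.690
  w = (8 - (-3)·0.000 - (1.6)·-1.222) / (7.6) = 1.310
Iteration 3:
  u = (0 - (2.4)·-1.690 - (-2.9)·1.310) / (7.3) = 1.076
  v = (-11 - (4)·0.820 - (4)·1.310) / (9) = -2.169
  w = (8 - (-3)·0.820 - (1.6)·-1.690) / (7.6) = 1.732
Change: (0.256, -0.479, 0.422) → max |·| = 0.479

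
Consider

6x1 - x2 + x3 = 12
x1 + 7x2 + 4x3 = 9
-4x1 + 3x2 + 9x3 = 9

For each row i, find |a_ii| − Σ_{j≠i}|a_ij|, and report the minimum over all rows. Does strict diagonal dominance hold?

row 1: |6| − (1+1) = 4
row 2: |7| − (1+4) = 2
row 3: |9| − (4+3) = 2
minimum over rows = 2 → strictly diagonally dominant (convergence guaranteed)

2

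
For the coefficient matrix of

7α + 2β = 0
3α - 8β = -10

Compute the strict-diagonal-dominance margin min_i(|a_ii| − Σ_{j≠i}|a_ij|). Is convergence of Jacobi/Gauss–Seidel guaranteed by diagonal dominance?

row 1: |7| − (2) = 5
row 2: |-8| − (3) = 5
minimum over rows = 5 → strictly diagonally dominant (convergence guaranteed)

5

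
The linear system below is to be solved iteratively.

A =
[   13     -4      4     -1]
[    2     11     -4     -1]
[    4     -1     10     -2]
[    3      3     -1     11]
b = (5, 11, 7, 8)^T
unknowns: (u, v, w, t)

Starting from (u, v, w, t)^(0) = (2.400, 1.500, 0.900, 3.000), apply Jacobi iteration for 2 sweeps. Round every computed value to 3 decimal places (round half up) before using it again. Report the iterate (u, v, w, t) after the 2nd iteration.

Iteration 1:
  u = (5 - (-4)·1.500 - (4)·0.900 - (-1)·3.000) / (13) = 0.800
  v = (11 - (2)·2.400 - (-4)·0.900 - (-1)·3.000) / (11) = 1.164
  w = (7 - (4)·2.400 - (-1)·1.500 - (-2)·3.000) / (10) = 0.490
  t = (8 - (3)·2.400 - (3)·1.500 - (-1)·0.900) / (11) = -0.255
Iteration 2:
  u = (5 - (-4)·1.164 - (4)·0.490 - (-1)·-0.255) / (13) = 0.572
  v = (11 - (2)·0.800 - (-4)·0.490 - (-1)·-0.255) / (11) = 1.010
  w = (7 - (4)·0.800 - (-1)·1.164 - (-2)·-0.255) / (10) = 0.445
  t = (8 - (3)·0.800 - (3)·1.164 - (-1)·0.490) / (11) = 0.236

(0.572, 1.010, 0.445, 0.236)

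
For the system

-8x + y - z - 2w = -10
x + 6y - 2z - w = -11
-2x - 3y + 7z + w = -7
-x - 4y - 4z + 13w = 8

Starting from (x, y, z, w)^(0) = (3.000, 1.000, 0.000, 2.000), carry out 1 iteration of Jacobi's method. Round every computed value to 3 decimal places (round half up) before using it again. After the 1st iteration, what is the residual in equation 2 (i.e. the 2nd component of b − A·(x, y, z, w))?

Iteration 1:
  x = (-10 - (1)·1.000 - (-1)·0.000 - (-2)·2.000) / (-8) = 0.875
  y = (-11 - (1)·3.000 - (-2)·0.000 - (-1)·2.000) / (6) = -2.000
  z = (-7 - (-2)·3.000 - (-3)·1.000 - (1)·2.000) / (7) = 0.000
  w = (8 - (-1)·3.000 - (-4)·1.000 - (-4)·0.000) / (13) = 1.154
Residual b − A·x = (1.308, 1.279, -12.404, -14.127)

1.279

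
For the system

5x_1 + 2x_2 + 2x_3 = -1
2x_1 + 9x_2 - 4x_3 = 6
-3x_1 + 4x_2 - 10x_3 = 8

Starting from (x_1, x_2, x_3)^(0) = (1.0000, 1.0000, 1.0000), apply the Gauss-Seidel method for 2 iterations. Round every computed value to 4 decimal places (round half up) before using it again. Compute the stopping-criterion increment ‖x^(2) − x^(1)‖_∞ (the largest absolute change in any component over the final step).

Iteration 1:
  x_1 = (-1 - (2)·1.0000 - (2)·1.0000) / (5) = -1.0000
  x_2 = (6 - (2)·-1.0000 - (-4)·1.0000) / (9) = 1.3333
  x_3 = (8 - (-3)·-1.0000 - (4)·1.3333) / (-10) = 0.0333
Iteration 2:
  x_1 = (-1 - (2)·1.3333 - (2)·0.0333) / (5) = -0.7466
  x_2 = (6 - (2)·-0.7466 - (-4)·0.0333) / (9) = 0.8474
  x_3 = (8 - (-3)·-0.7466 - (4)·0.8474) / (-10) = -0.2371
Change: (0.2534, -0.4859, -0.2704) → max |·| = 0.4859

0.4859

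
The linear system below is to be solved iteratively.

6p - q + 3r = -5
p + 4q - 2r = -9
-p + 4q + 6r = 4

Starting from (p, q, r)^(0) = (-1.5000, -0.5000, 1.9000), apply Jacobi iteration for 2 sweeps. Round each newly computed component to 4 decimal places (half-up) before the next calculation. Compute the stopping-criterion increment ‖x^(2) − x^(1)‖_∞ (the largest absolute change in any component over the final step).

Iteration 1:
  p = (-5 - (-1)·-0.5000 - (3)·1.9000) / (6) = -1.8667
  q = (-9 - (1)·-1.5000 - (-2)·1.9000) / (4) = -0.9250
  r = (4 - (-1)·-1.5000 - (4)·-0.5000) / (6) = 0.7500
Iteration 2:
  p = (-5 - (-1)·-0.9250 - (3)·0.7500) / (6) = -1.3625
  q = (-9 - (1)·-1.8667 - (-2)·0.7500) / (4) = -1.4083
  r = (4 - (-1)·-1.8667 - (4)·-0.9250) / (6) = 0.9722
Change: (0.5042, -0.4833, 0.2222) → max |·| = 0.5042

0.5042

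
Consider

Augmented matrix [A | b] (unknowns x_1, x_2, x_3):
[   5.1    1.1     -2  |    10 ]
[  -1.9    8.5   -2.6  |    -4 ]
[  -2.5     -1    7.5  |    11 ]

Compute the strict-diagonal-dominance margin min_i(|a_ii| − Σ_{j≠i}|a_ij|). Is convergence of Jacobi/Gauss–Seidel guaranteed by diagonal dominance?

row 1: |5.1| − (1.1+2) = 2
row 2: |8.5| − (1.9+2.6) = 4
row 3: |7.5| − (2.5+1) = 4
minimum over rows = 2 → strictly diagonally dominant (convergence guaranteed)

2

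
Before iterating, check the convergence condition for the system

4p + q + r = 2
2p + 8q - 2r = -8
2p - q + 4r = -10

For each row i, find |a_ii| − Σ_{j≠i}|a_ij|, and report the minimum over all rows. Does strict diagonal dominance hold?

1

row 1: |4| − (1+1) = 2
row 2: |8| − (2+2) = 4
row 3: |4| − (2+1) = 1
minimum over rows = 1 → strictly diagonally dominant (convergence guaranteed)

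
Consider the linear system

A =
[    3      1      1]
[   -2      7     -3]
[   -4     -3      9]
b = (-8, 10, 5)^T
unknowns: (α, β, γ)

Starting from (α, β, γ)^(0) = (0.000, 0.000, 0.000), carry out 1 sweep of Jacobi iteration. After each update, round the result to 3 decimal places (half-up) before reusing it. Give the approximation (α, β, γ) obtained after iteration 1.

(-2.667, 1.429, 0.556)

Iteration 1:
  α = (-8 - (1)·0.000 - (1)·0.000) / (3) = -2.667
  β = (10 - (-2)·0.000 - (-3)·0.000) / (7) = 1.429
  γ = (5 - (-4)·0.000 - (-3)·0.000) / (9) = 0.556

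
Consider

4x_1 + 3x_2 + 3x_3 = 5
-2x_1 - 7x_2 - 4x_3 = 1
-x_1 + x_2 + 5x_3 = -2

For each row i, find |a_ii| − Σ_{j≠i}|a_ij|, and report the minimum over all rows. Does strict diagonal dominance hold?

-2

row 1: |4| − (3+3) = -2
row 2: |-7| − (2+4) = 1
row 3: |5| − (1+1) = 3
minimum over rows = -2 → not strictly diagonally dominant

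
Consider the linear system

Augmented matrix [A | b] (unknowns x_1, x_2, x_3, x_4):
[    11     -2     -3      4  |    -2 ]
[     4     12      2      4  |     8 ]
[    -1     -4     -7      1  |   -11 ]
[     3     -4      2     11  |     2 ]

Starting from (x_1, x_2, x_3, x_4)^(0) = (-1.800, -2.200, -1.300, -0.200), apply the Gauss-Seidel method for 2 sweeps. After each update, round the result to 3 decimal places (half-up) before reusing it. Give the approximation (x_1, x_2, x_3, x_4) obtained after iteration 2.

(0.053, 0.258, 1.515, -0.014)

Iteration 1:
  x_1 = (-2 - (-2)·-2.200 - (-3)·-1.300 - (4)·-0.200) / (11) = -0.864
  x_2 = (8 - (4)·-0.864 - (2)·-1.300 - (4)·-0.200) / (12) = 1.238
  x_3 = (-11 - (-1)·-0.864 - (-4)·1.238 - (1)·-0.200) / (-7) = 0.959
  x_4 = (2 - (3)·-0.864 - (-4)·1.238 - (2)·0.959) / (11) = 0.693
Iteration 2:
  x_1 = (-2 - (-2)·1.238 - (-3)·0.959 - (4)·0.693) / (11) = 0.053
  x_2 = (8 - (4)·0.053 - (2)·0.959 - (4)·0.693) / (12) = 0.258
  x_3 = (-11 - (-1)·0.053 - (-4)·0.258 - (1)·0.693) / (-7) = 1.515
  x_4 = (2 - (3)·0.053 - (-4)·0.258 - (2)·1.515) / (11) = -0.014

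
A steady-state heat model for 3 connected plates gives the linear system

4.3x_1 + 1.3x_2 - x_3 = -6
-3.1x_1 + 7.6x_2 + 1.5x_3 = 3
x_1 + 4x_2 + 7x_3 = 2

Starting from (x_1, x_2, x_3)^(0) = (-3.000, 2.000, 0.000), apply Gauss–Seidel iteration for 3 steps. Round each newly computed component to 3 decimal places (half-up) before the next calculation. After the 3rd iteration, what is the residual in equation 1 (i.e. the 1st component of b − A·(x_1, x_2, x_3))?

0.016

Iteration 1:
  x_1 = (-6 - (1.3)·2.000 - (-1)·0.000) / (4.3) = -2.000
  x_2 = (3 - (-3.1)·-2.000 - (1.5)·0.000) / (7.6) = -0.421
  x_3 = (2 - (1)·-2.000 - (4)·-0.421) / (7) = 0.812
Iteration 2:
  x_1 = (-6 - (1.3)·-0.421 - (-1)·0.812) / (4.3) = -1.079
  x_2 = (3 - (-3.1)·-1.079 - (1.5)·0.812) / (7.6) = -0.206
  x_3 = (2 - (1)·-1.079 - (4)·-0.206) / (7) = 0.558
Iteration 3:
  x_1 = (-6 - (1.3)·-0.206 - (-1)·0.558) / (4.3) = -1.203
  x_2 = (3 - (-3.1)·-1.203 - (1.5)·0.558) / (7.6) = -0.206
  x_3 = (2 - (1)·-1.203 - (4)·-0.206) / (7) = 0.575
Residual b − A·x = (0.016, -0.026, 0.002)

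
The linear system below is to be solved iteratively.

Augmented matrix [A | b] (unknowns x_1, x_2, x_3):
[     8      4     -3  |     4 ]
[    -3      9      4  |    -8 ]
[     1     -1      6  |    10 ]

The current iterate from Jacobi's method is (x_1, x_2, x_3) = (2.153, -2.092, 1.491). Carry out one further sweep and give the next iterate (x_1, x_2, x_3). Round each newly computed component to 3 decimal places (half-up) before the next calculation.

(2.105, -0.834, 0.959)

One sweep:
  x_1 = (4 - (4)·-2.092 - (-3)·1.491) / (8) = 2.105
  x_2 = (-8 - (-3)·2.153 - (4)·1.491) / (9) = -0.834
  x_3 = (10 - (1)·2.153 - (-1)·-2.092) / (6) = 0.959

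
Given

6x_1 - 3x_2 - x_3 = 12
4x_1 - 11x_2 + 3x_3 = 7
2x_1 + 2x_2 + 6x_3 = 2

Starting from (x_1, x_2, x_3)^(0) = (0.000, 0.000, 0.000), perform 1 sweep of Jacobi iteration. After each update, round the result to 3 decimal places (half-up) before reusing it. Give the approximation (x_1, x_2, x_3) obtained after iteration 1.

Iteration 1:
  x_1 = (12 - (-3)·0.000 - (-1)·0.000) / (6) = 2.000
  x_2 = (7 - (4)·0.000 - (3)·0.000) / (-11) = -0.636
  x_3 = (2 - (2)·0.000 - (2)·0.000) / (6) = 0.333

(2.000, -0.636, 0.333)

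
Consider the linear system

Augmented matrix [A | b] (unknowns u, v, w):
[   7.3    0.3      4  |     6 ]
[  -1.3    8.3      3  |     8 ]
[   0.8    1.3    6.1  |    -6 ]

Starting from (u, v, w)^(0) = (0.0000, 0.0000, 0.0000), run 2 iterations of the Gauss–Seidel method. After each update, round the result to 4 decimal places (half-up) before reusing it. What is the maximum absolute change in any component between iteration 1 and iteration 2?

0.6807

Iteration 1:
  u = (6 - (0.3)·0.0000 - (4)·0.0000) / (7.3) = 0.8219
  v = (8 - (-1.3)·0.8219 - (3)·0.0000) / (8.3) = 1.0926
  w = (-6 - (0.8)·0.8219 - (1.3)·1.0926) / (6.1) = -1.3242
Iteration 2:
  u = (6 - (0.3)·1.0926 - (4)·-1.3242) / (7.3) = 1.5026
  v = (8 - (-1.3)·1.5026 - (3)·-1.3242) / (8.3) = 1.6778
  w = (-6 - (0.8)·1.5026 - (1.3)·1.6778) / (6.1) = -1.5382
Change: (0.6807, 0.5852, -0.2140) → max |·| = 0.6807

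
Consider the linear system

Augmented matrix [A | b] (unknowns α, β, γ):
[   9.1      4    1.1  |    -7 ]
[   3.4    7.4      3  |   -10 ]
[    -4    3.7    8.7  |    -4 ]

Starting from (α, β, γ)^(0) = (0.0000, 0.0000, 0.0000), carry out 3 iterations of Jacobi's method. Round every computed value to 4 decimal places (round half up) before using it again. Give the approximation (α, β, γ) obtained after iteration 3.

(-0.3837, -1.1996, -0.1696)

Iteration 1:
  α = (-7 - (4)·0.0000 - (1.1)·0.0000) / (9.1) = -0.7692
  β = (-10 - (3.4)·0.0000 - (3)·0.0000) / (7.4) = -1.3514
  γ = (-4 - (-4)·0.0000 - (3.7)·0.0000) / (8.7) = -0.4598
Iteration 2:
  α = (-7 - (4)·-1.3514 - (1.1)·-0.4598) / (9.1) = -0.1196
  β = (-10 - (3.4)·-0.7692 - (3)·-0.4598) / (7.4) = -0.8115
  γ = (-4 - (-4)·-0.7692 - (3.7)·-1.3514) / (8.7) = -0.2387
Iteration 3:
  α = (-7 - (4)·-0.8115 - (1.1)·-0.2387) / (9.1) = -0.3837
  β = (-10 - (3.4)·-0.1196 - (3)·-0.2387) / (7.4) = -1.1996
  γ = (-4 - (-4)·-0.1196 - (3.7)·-0.8115) / (8.7) = -0.1696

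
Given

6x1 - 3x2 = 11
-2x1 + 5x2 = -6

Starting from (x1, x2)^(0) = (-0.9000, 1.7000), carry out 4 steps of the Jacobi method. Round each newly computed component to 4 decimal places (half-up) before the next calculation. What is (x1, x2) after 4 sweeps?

Iteration 1:
  x1 = (11 - (-3)·1.7000) / (6) = 2.6833
  x2 = (-6 - (-2)·-0.9000) / (5) = -1.5600
Iteration 2:
  x1 = (11 - (-3)·-1.5600) / (6) = 1.0533
  x2 = (-6 - (-2)·2.6833) / (5) = -0.1267
Iteration 3:
  x1 = (11 - (-3)·-0.1267) / (6) = 1.7700
  x2 = (-6 - (-2)·1.0533) / (5) = -0.7787
Iteration 4:
  x1 = (11 - (-3)·-0.7787) / (6) = 1.4440
  x2 = (-6 - (-2)·1.7700) / (5) = -0.4920

(1.4440, -0.4920)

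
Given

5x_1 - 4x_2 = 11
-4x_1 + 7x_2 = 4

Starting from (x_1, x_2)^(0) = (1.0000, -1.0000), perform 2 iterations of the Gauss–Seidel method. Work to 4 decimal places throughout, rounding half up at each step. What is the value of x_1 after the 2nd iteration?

3.2971

Iteration 1:
  x_1 = (11 - (-4)·-1.0000) / (5) = 1.4000
  x_2 = (4 - (-4)·1.4000) / (7) = 1.3714
Iteration 2:
  x_1 = (11 - (-4)·1.3714) / (5) = 3.2971
  x_2 = (4 - (-4)·3.2971) / (7) = 2.4555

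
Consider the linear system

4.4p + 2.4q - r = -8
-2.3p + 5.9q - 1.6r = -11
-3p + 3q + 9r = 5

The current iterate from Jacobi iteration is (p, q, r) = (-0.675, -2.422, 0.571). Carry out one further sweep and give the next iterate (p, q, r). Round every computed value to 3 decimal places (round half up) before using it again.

(-0.367, -1.973, 1.138)

One sweep:
  p = (-8 - (2.4)·-2.422 - (-1)·0.571) / (4.4) = -0.367
  q = (-11 - (-2.3)·-0.675 - (-1.6)·0.571) / (5.9) = -1.973
  r = (5 - (-3)·-0.675 - (3)·-2.422) / (9) = 1.138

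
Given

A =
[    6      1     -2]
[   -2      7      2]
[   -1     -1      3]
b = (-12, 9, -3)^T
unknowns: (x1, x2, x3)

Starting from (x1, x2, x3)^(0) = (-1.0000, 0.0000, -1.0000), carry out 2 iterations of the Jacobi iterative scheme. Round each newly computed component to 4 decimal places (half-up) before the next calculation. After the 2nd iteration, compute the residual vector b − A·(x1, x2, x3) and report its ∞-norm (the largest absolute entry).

0.6190

Iteration 1:
  x1 = (-12 - (1)·0.0000 - (-2)·-1.0000) / (6) = -2.3333
  x2 = (9 - (-2)·-1.0000 - (2)·-1.0000) / (7) = 1.2857
  x3 = (-3 - (-1)·-1.0000 - (-1)·0.0000) / (3) = -1.3333
Iteration 2:
  x1 = (-12 - (1)·1.2857 - (-2)·-1.3333) / (6) = -2.6587
  x2 = (9 - (-2)·-2.3333 - (2)·-1.3333) / (7) = 1.0000
  x3 = (-3 - (-1)·-2.3333 - (-1)·1.2857) / (3) = -1.3492
Residual b − A·x = (0.2538, -0.6190, -0.6111); ∞-norm = 0.6190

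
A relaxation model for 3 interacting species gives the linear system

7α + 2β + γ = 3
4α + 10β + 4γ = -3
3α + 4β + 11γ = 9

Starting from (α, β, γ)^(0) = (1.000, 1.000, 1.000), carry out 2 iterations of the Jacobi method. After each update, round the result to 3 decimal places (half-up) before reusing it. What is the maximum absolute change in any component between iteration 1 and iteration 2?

Iteration 1:
  α = (3 - (2)·1.000 - (1)·1.000) / (7) = 0.000
  β = (-3 - (4)·1.000 - (4)·1.000) / (10) = -1.100
  γ = (9 - (3)·1.000 - (4)·1.000) / (11) = 0.182
Iteration 2:
  α = (3 - (2)·-1.100 - (1)·0.182) / (7) = 0.717
  β = (-3 - (4)·0.000 - (4)·0.182) / (10) = -0.373
  γ = (9 - (3)·0.000 - (4)·-1.100) / (11) = 1.218
Change: (0.717, 0.727, 1.036) → max |·| = 1.036

1.036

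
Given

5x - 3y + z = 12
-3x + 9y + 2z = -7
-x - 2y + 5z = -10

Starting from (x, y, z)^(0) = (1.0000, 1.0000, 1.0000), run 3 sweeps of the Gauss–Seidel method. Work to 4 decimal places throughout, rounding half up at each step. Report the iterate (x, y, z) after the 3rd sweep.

(2.9188, 0.4832, -1.2230)

Iteration 1:
  x = (12 - (-3)·1.0000 - (1)·1.0000) / (5) = 2.8000
  y = (-7 - (-3)·2.8000 - (2)·1.0000) / (9) = -0.0667
  z = (-10 - (-1)·2.8000 - (-2)·-0.0667) / (5) = -1.4667
Iteration 2:
  x = (12 - (-3)·-0.0667 - (1)·-1.4667) / (5) = 2.6533
  y = (-7 - (-3)·2.6533 - (2)·-1.4667) / (9) = 0.4326
  z = (-10 - (-1)·2.6533 - (-2)·0.4326) / (5) = -1.2963
Iteration 3:
  x = (12 - (-3)·0.4326 - (1)·-1.2963) / (5) = 2.9188
  y = (-7 - (-3)·2.9188 - (2)·-1.2963) / (9) = 0.4832
  z = (-10 - (-1)·2.9188 - (-2)·0.4832) / (5) = -1.2230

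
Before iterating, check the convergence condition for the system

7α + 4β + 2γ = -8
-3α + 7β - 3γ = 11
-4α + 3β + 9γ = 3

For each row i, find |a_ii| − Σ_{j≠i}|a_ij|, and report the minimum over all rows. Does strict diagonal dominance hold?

row 1: |7| − (4+2) = 1
row 2: |7| − (3+3) = 1
row 3: |9| − (4+3) = 2
minimum over rows = 1 → strictly diagonally dominant (convergence guaranteed)

1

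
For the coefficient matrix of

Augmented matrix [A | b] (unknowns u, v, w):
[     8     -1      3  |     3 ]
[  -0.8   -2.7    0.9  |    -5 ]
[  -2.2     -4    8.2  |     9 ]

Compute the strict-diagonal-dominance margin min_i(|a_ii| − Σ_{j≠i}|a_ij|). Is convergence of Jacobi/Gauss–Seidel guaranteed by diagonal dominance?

1

row 1: |8| − (1+3) = 4
row 2: |-2.7| − (0.8+0.9) = 1
row 3: |8.2| − (2.2+4) = 2
minimum over rows = 1 → strictly diagonally dominant (convergence guaranteed)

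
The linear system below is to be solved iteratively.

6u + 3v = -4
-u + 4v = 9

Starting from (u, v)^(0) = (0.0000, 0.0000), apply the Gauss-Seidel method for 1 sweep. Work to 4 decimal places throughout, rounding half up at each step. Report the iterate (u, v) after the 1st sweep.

Iteration 1:
  u = (-4 - (3)·0.0000) / (6) = -0.6667
  v = (9 - (-1)·-0.6667) / (4) = 2.0833

(-0.6667, 2.0833)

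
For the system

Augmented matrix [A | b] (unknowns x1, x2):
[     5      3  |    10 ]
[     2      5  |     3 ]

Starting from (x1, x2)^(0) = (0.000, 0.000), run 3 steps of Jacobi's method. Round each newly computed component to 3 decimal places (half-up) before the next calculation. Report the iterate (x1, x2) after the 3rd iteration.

(2.120, -0.056)

Iteration 1:
  x1 = (10 - (3)·0.000) / (5) = 2.000
  x2 = (3 - (2)·0.000) / (5) = 0.600
Iteration 2:
  x1 = (10 - (3)·0.600) / (5) = 1.640
  x2 = (3 - (2)·2.000) / (5) = -0.200
Iteration 3:
  x1 = (10 - (3)·-0.200) / (5) = 2.120
  x2 = (3 - (2)·1.640) / (5) = -0.056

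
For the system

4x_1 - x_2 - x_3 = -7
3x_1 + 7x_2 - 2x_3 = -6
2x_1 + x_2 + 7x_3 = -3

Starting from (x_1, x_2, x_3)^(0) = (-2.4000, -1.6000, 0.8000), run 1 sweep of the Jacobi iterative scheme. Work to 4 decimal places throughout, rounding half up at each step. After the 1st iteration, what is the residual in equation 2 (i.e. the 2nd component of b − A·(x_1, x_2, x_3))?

-1.9786

Iteration 1:
  x_1 = (-7 - (-1)·-1.6000 - (-1)·0.8000) / (4) = -1.9500
  x_2 = (-6 - (3)·-2.4000 - (-2)·0.8000) / (7) = 0.4000
  x_3 = (-3 - (2)·-2.4000 - (1)·-1.6000) / (7) = 0.4857
Residual b − A·x = (1.6857, -1.9786, -2.8999)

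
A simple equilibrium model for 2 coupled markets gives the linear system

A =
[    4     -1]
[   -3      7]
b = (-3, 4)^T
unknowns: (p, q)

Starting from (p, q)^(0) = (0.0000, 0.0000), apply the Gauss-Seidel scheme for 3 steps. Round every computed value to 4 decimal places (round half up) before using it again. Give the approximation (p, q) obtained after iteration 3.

(-0.6808, 0.2797)

Iteration 1:
  p = (-3 - (-1)·0.0000) / (4) = -0.7500
  q = (4 - (-3)·-0.7500) / (7) = 0.2500
Iteration 2:
  p = (-3 - (-1)·0.2500) / (4) = -0.6875
  q = (4 - (-3)·-0.6875) / (7) = 0.2768
Iteration 3:
  p = (-3 - (-1)·0.2768) / (4) = -0.6808
  q = (4 - (-3)·-0.6808) / (7) = 0.2797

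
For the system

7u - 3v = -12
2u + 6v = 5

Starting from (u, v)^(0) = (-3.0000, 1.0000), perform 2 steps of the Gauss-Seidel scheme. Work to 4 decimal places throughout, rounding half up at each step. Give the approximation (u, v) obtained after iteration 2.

(-1.1735, 1.2245)

Iteration 1:
  u = (-12 - (-3)·1.0000) / (7) = -1.2857
  v = (5 - (2)·-1.2857) / (6) = 1.2619
Iteration 2:
  u = (-12 - (-3)·1.2619) / (7) = -1.1735
  v = (5 - (2)·-1.1735) / (6) = 1.2245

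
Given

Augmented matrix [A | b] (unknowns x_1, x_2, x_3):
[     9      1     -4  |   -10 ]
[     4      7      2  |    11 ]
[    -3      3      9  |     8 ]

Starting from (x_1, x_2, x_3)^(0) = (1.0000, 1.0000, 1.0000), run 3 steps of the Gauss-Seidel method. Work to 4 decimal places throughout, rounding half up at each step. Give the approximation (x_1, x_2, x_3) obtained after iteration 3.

(-1.4987, 2.5136, -0.4485)

Iteration 1:
  x_1 = (-10 - (1)·1.0000 - (-4)·1.0000) / (9) = -0.7778
  x_2 = (11 - (4)·-0.7778 - (2)·1.0000) / (7) = 1.7302
  x_3 = (8 - (-3)·-0.7778 - (3)·1.7302) / (9) = 0.0529
Iteration 2:
  x_1 = (-10 - (1)·1.7302 - (-4)·0.0529) / (9) = -1.2798
  x_2 = (11 - (4)·-1.2798 - (2)·0.0529) / (7) = 2.2876
  x_3 = (8 - (-3)·-1.2798 - (3)·2.2876) / (9) = -0.3002
Iteration 3:
  x_1 = (-10 - (1)·2.2876 - (-4)·-0.3002) / (9) = -1.4987
  x_2 = (11 - (4)·-1.4987 - (2)·-0.3002) / (7) = 2.5136
  x_3 = (8 - (-3)·-1.4987 - (3)·2.5136) / (9) = -0.4485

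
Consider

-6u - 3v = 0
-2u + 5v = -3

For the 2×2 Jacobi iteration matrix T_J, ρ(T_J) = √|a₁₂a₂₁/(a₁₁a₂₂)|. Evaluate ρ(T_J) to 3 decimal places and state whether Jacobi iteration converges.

a₁₂a₂₁/(a₁₁a₂₂) = (-3)·(-2) / ((-6)·(5)) = -0.200000
ρ = √|-0.200000| = √0.200000 = 0.447
ρ < 1, so Jacobi converges

0.447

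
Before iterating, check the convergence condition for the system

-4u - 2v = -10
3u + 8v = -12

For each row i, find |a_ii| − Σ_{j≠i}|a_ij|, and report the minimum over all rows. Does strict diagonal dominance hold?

2

row 1: |-4| − (2) = 2
row 2: |8| − (3) = 5
minimum over rows = 2 → strictly diagonally dominant (convergence guaranteed)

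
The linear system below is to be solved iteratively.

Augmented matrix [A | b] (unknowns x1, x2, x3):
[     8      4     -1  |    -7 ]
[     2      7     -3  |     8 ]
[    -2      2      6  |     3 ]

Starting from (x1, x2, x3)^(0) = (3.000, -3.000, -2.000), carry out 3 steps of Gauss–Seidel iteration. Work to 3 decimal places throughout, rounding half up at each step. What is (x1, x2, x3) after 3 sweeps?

(-1.738, 1.492, -0.577)

Iteration 1:
  x1 = (-7 - (4)·-3.000 - (-1)·-2.000) / (8) = 0.375
  x2 = (8 - (2)·0.375 - (-3)·-2.000) / (7) = 0.179
  x3 = (3 - (-2)·0.375 - (2)·0.179) / (6) = 0.565
Iteration 2:
  x1 = (-7 - (4)·0.179 - (-1)·0.565) / (8) = -0.894
  x2 = (8 - (2)·-0.894 - (-3)·0.565) / (7) = 1.640
  x3 = (3 - (-2)·-0.894 - (2)·1.640) / (6) = -0.345
Iteration 3:
  x1 = (-7 - (4)·1.640 - (-1)·-0.345) / (8) = -1.738
  x2 = (8 - (2)·-1.738 - (-3)·-0.345) / (7) = 1.492
  x3 = (3 - (-2)·-1.738 - (2)·1.492) / (6) = -0.577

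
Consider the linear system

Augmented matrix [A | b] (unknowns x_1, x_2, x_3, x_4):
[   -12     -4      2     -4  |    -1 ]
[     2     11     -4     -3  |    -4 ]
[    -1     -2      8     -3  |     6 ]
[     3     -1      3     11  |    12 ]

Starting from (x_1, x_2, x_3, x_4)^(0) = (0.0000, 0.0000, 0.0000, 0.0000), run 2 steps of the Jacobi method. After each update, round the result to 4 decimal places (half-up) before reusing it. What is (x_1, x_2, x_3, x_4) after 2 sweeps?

Iteration 1:
  x_1 = (-1 - (-4)·0.0000 - (2)·0.0000 - (-4)·0.0000) / (-12) = 0.0833
  x_2 = (-4 - (2)·0.0000 - (-4)·0.0000 - (-3)·0.0000) / (11) = -0.3636
  x_3 = (6 - (-1)·0.0000 - (-2)·0.0000 - (-3)·0.0000) / (8) = 0.7500
  x_4 = (12 - (3)·0.0000 - (-1)·0.0000 - (3)·0.0000) / (11) = 1.0909
Iteration 2:
  x_1 = (-1 - (-4)·-0.3636 - (2)·0.7500 - (-4)·1.0909) / (-12) = -0.0341
  x_2 = (-4 - (2)·0.0833 - (-4)·0.7500 - (-3)·1.0909) / (11) = 0.1915
  x_3 = (6 - (-1)·0.0833 - (-2)·-0.3636 - (-3)·1.0909) / (8) = 1.0786
  x_4 = (12 - (3)·0.0833 - (-1)·-0.3636 - (3)·0.7500) / (11) = 0.8306

(-0.0341, 0.1915, 1.0786, 0.8306)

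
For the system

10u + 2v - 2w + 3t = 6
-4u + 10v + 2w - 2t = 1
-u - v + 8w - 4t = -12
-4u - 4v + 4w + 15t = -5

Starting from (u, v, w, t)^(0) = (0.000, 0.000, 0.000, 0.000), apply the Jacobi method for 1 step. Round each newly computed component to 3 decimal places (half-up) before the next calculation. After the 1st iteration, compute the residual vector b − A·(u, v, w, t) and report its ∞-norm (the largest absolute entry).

Iteration 1:
  u = (6 - (2)·0.000 - (-2)·0.000 - (3)·0.000) / (10) = 0.600
  v = (1 - (-4)·0.000 - (2)·0.000 - (-2)·0.000) / (10) = 0.100
  w = (-12 - (-1)·0.000 - (-1)·0.000 - (-4)·0.000) / (8) = -1.500
  t = (-5 - (-4)·0.000 - (-4)·0.000 - (4)·0.000) / (15) = -0.333
Residual b − A·x = (-2.201, 4.734, -0.632, 8.795); ∞-norm = 8.795

8.795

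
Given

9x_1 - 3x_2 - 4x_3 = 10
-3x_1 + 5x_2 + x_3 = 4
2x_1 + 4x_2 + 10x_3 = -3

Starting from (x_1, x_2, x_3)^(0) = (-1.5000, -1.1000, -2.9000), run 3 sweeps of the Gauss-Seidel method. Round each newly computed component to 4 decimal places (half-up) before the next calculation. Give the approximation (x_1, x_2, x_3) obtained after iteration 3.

(1.1266, 1.7145, -1.2111)

Iteration 1:
  x_1 = (10 - (-3)·-1.1000 - (-4)·-2.9000) / (9) = -0.5444
  x_2 = (4 - (-3)·-0.5444 - (1)·-2.9000) / (5) = 1.0534
  x_3 = (-3 - (2)·-0.5444 - (4)·1.0534) / (10) = -0.6125
Iteration 2:
  x_1 = (10 - (-3)·1.0534 - (-4)·-0.6125) / (9) = 1.1900
  x_2 = (4 - (-3)·1.1900 - (1)·-0.6125) / (5) = 1.6365
  x_3 = (-3 - (2)·1.1900 - (4)·1.6365) / (10) = -1.1926
Iteration 3:
  x_1 = (10 - (-3)·1.6365 - (-4)·-1.1926) / (9) = 1.1266
  x_2 = (4 - (-3)·1.1266 - (1)·-1.1926) / (5) = 1.7145
  x_3 = (-3 - (2)·1.1266 - (4)·1.7145) / (10) = -1.2111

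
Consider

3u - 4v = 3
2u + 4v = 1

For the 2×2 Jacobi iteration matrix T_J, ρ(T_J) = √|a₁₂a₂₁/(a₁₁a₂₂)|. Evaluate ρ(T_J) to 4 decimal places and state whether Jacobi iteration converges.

0.8165

a₁₂a₂₁/(a₁₁a₂₂) = (-4)·(2) / ((3)·(4)) = -0.666667
ρ = √|-0.666667| = √0.666667 = 0.8165
ρ < 1, so Jacobi converges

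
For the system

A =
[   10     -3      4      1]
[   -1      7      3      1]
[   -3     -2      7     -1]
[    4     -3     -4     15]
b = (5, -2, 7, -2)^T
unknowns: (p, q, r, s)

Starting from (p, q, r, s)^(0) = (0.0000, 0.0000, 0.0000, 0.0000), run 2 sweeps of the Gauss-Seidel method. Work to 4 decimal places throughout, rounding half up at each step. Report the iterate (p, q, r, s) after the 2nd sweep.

(-0.0253, -0.7832, 0.7651, -0.0792)

Iteration 1:
  p = (5 - (-3)·0.0000 - (4)·0.0000 - (1)·0.0000) / (10) = 0.5000
  q = (-2 - (-1)·0.5000 - (3)·0.0000 - (1)·0.0000) / (7) = -0.2143
  r = (7 - (-3)·0.5000 - (-2)·-0.2143 - (-1)·0.0000) / (7) = 1.1531
  s = (-2 - (4)·0.5000 - (-3)·-0.2143 - (-4)·1.1531) / (15) = -0.0020
Iteration 2:
  p = (5 - (-3)·-0.2143 - (4)·1.1531 - (1)·-0.0020) / (10) = -0.0253
  q = (-2 - (-1)·-0.0253 - (3)·1.1531 - (1)·-0.0020) / (7) = -0.7832
  r = (7 - (-3)·-0.0253 - (-2)·-0.7832 - (-1)·-0.0020) / (7) = 0.7651
  s = (-2 - (4)·-0.0253 - (-3)·-0.7832 - (-4)·0.7651) / (15) = -0.0792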